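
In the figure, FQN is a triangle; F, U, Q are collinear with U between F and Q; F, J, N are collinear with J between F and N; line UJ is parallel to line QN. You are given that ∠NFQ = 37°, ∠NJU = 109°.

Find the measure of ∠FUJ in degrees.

∠FUJ = 72°

1. ∠JFU = 37°  [U on FQ, J on FN]
2. ∠FJU = 71°  [linear pair at J on FN]
3. ∠FUJ = 72°  [△FUJ]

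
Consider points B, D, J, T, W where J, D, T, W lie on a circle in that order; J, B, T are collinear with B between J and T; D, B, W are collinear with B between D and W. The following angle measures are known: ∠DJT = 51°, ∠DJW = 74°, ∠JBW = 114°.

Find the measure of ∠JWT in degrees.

1. ∠DWT = 51°  [same arc DT]
2. ∠DTW = 106°  [cyclic JDTW, opposite ∠J+∠T]
3. ∠TBW = 66°  [linear pair at B on JT]
4. ∠TDW = 23°  [△DTW]
5. ∠JTW = 63°  [△TBW]
6. ∠TJW = 23°  [same arc TW]
7. ∠JWT = 94°  [△JTW]

∠JWT = 94°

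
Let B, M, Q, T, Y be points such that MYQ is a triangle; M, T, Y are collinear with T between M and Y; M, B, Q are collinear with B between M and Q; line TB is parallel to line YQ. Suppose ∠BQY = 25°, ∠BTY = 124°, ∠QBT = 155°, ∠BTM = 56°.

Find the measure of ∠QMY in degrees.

1. ∠MQY = 25°  [B on ray QM]
2. ∠MYQ = 56°  [TB∥YQ, corresponding at T]
3. ∠QMY = 99°  [△MYQ]

∠QMY = 99°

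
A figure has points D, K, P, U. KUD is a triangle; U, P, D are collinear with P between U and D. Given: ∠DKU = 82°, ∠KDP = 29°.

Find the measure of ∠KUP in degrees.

1. ∠KDU = 29°  [P on ray DU]
2. ∠DUK = 69°  [△KUD]
3. ∠KUP = 69°  [P on ray UD]

∠KUP = 69°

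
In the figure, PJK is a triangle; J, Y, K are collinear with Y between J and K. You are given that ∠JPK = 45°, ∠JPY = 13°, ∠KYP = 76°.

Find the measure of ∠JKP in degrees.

∠JKP = 72°

1. ∠JYP = 104°  [linear pair at Y on JK]
2. ∠PJY = 63°  [△PJY]
3. ∠KJP = 63°  [Y on ray JK]
4. ∠JKP = 72°  [△PJK]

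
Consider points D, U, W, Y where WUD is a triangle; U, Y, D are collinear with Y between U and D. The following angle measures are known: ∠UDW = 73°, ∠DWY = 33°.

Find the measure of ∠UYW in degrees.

1. ∠WDY = 73°  [Y on ray DU]
2. ∠DYW = 74°  [△WYD]
3. ∠UYW = 106°  [linear pair at Y on UD]

∠UYW = 106°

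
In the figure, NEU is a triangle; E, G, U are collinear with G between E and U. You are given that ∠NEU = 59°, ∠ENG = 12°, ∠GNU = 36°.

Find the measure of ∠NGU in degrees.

∠NGU = 71°

1. ∠GEN = 59°  [G on ray EU]
2. ∠EGN = 109°  [△NEG]
3. ∠NGU = 71°  [linear pair at G on EU]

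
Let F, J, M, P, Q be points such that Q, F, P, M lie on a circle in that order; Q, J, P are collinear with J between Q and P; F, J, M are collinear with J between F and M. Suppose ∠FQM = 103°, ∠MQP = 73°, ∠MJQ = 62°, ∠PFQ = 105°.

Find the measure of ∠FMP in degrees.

1. ∠FPM = 77°  [cyclic QFPM, opposite ∠Q+∠P]
2. ∠MFP = 73°  [same arc PM]
3. ∠FMP = 30°  [△FPM]

∠FMP = 30°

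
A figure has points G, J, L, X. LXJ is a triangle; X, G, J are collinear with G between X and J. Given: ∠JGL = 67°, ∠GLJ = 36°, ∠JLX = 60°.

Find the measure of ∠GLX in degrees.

1. ∠GJL = 77°  [△LGJ]
2. ∠LGX = 113°  [linear pair at G on XJ]
3. ∠LJX = 77°  [G on ray JX]
4. ∠JXL = 43°  [△LXJ]
5. ∠GXL = 43°  [G on ray XJ]
6. ∠GLX = 24°  [△LXG]

∠GLX = 24°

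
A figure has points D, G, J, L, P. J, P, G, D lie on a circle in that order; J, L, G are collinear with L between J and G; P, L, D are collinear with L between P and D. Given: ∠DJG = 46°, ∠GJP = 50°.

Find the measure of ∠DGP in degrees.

∠DGP = 84°

1. ∠DPG = 46°  [same arc GD]
2. ∠GDP = 50°  [same arc PG]
3. ∠DGP = 84°  [△PGD]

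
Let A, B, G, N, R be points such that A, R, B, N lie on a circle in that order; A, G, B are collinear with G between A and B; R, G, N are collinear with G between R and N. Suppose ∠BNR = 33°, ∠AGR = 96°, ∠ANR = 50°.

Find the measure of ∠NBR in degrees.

1. ∠BAR = 33°  [same arc RB]
2. ∠ARN = 51°  [△AGR]
3. ∠NAR = 79°  [△ARN]
4. ∠NBR = 101°  [cyclic ARBN, opposite ∠A+∠B]

∠NBR = 101°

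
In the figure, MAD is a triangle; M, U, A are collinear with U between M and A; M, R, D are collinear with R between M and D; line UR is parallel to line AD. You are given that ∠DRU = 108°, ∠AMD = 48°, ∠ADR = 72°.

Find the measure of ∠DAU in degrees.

1. ∠ADM = 72°  [R on ray DM]
2. ∠DAM = 60°  [△MAD]
3. ∠DAU = 60°  [U on ray AM]

∠DAU = 60°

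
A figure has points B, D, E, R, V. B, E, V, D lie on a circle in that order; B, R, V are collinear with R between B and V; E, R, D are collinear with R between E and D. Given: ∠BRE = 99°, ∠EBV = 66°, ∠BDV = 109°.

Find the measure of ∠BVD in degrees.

∠BVD = 15°

1. ∠DRV = 99°  [vertical angles at R]
2. ∠EDV = 66°  [same arc EV]
3. ∠BVD = 15°  [△VRD]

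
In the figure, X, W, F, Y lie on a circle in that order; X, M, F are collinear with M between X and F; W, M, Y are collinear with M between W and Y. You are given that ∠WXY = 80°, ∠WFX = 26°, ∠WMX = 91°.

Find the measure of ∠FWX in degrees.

1. ∠WYX = 26°  [same arc XW]
2. ∠XWY = 74°  [△XWY]
3. ∠FXW = 15°  [△XMW]
4. ∠FWX = 139°  [△XWF]

∠FWX = 139°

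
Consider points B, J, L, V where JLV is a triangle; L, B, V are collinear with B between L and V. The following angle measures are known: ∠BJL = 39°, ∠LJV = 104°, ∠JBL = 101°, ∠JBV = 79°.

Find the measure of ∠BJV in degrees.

1. ∠BLJ = 40°  [△JLB]
2. ∠JLV = 40°  [B on ray LV]
3. ∠JVL = 36°  [△JLV]
4. ∠BVJ = 36°  [B on ray VL]
5. ∠BJV = 65°  [△JBV]

∠BJV = 65°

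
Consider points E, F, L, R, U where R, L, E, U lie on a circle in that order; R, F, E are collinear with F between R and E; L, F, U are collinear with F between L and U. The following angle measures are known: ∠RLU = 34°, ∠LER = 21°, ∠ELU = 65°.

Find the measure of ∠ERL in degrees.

∠ERL = 60°

1. ∠EFL = 94°  [△LFE]
2. ∠LFR = 86°  [linear pair at F on RE]
3. ∠ERL = 60°  [△RFL]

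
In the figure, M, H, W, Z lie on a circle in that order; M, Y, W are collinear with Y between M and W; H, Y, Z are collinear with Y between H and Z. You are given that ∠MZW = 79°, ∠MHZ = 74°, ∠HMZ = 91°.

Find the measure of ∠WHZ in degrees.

1. ∠MWZ = 74°  [same arc MZ]
2. ∠WMZ = 27°  [△MWZ]
3. ∠WHZ = 27°  [same arc WZ]

∠WHZ = 27°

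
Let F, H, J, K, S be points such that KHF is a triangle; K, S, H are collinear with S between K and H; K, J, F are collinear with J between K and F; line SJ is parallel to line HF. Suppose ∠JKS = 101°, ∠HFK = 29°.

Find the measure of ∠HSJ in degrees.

1. ∠FKH = 101°  [S on KH, J on KF]
2. ∠FHK = 50°  [△KHF]
3. ∠JSK = 50°  [SJ∥HF, corresponding at S]
4. ∠HSJ = 130°  [linear pair at S on KH]

∠HSJ = 130°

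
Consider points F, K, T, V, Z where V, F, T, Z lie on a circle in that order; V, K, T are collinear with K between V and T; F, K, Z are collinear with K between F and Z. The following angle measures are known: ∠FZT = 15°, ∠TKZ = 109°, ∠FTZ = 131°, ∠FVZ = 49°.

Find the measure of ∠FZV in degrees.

∠FZV = 75°

1. ∠TFZ = 34°  [△FTZ]
2. ∠VKZ = 71°  [linear pair at K on VT]
3. ∠TVZ = 34°  [same arc TZ]
4. ∠FZV = 75°  [△VKZ]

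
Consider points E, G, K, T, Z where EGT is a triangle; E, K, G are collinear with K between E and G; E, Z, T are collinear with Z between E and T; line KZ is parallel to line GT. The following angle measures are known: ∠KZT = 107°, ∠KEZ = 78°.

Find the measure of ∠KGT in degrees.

1. ∠EZK = 73°  [linear pair at Z on ET]
2. ∠EKZ = 29°  [△EKZ]
3. ∠GKZ = 151°  [linear pair at K on EG]
4. ∠KGT = 29°  [KZ∥GT, co-interior at G–K]

∠KGT = 29°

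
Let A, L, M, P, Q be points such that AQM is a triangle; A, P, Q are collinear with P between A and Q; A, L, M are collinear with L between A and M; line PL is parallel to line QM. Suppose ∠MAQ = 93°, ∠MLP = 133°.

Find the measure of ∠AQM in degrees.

1. ∠LAP = 93°  [P on AQ, L on AM]
2. ∠ALP = 47°  [linear pair at L on AM]
3. ∠APL = 40°  [△APL]
4. ∠AQM = 40°  [PL∥QM, corresponding at P]

∠AQM = 40°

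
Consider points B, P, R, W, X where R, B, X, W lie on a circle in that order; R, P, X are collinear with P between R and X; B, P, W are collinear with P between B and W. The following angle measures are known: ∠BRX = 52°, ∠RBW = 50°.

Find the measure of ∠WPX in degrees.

∠WPX = 78°

1. ∠BWX = 52°  [same arc BX]
2. ∠RXW = 50°  [same arc RW]
3. ∠WPX = 78°  [△XPW]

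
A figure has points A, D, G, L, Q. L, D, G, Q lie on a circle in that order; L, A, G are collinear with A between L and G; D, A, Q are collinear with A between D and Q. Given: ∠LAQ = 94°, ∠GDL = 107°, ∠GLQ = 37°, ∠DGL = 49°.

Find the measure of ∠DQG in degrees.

1. ∠GAQ = 86°  [linear pair at A on LG]
2. ∠GQL = 73°  [cyclic LDGQ, opposite ∠D+∠Q]
3. ∠LGQ = 70°  [△LGQ]
4. ∠DQG = 24°  [△GAQ]

∠DQG = 24°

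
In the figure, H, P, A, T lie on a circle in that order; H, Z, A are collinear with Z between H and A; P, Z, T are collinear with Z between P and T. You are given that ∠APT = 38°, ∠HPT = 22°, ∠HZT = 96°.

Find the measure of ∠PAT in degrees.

∠PAT = 68°

1. ∠HAT = 22°  [same arc HT]
2. ∠AZT = 84°  [linear pair at Z on HA]
3. ∠ATP = 74°  [△AZT]
4. ∠PAT = 68°  [△PAT]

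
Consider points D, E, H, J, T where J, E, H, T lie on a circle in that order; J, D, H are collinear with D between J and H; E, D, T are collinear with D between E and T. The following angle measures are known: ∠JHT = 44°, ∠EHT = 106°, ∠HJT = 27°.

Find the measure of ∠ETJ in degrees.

1. ∠JET = 44°  [same arc JT]
2. ∠EJT = 74°  [cyclic JEHT, opposite ∠J+∠H]
3. ∠ETJ = 62°  [△JET]

∠ETJ = 62°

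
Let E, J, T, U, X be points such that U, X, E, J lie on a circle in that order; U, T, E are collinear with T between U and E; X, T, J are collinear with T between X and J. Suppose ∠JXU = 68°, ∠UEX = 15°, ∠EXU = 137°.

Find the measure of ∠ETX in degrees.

∠ETX = 96°

1. ∠JEU = 68°  [same arc UJ]
2. ∠UJX = 15°  [same arc UX]
3. ∠EJU = 43°  [cyclic UXEJ, opposite ∠X+∠J]
4. ∠EUJ = 69°  [△UEJ]
5. ∠JTU = 96°  [△UTJ]
6. ∠ETX = 96°  [vertical angles at T]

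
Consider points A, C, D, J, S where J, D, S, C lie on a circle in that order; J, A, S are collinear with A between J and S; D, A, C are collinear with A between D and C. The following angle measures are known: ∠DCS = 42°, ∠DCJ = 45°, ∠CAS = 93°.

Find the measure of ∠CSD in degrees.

∠CSD = 90°

1. ∠DJS = 42°  [same arc DS]
2. ∠DAJ = 93°  [vertical angles at A]
3. ∠CDJ = 45°  [△JAD]
4. ∠CJD = 90°  [△JDC]
5. ∠CSD = 90°  [cyclic JDSC, opposite ∠J+∠S]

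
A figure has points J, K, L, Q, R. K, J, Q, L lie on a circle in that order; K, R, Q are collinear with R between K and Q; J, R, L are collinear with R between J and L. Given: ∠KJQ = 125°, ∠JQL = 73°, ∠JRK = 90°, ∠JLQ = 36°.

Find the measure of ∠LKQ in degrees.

1. ∠KLQ = 55°  [cyclic KJQL, opposite ∠J+∠L]
2. ∠LRQ = 90°  [vertical angles at R]
3. ∠KQL = 54°  [△QRL]
4. ∠LKQ = 71°  [△KQL]

∠LKQ = 71°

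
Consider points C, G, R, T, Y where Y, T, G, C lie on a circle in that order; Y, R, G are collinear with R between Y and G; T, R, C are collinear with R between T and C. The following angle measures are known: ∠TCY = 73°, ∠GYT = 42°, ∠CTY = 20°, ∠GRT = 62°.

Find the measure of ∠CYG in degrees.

∠CYG = 45°

1. ∠TGY = 73°  [same arc YT]
2. ∠GTY = 65°  [△YTG]
3. ∠CGY = 20°  [same arc YC]
4. ∠GCY = 115°  [cyclic YTGC, opposite ∠T+∠C]
5. ∠CYG = 45°  [△YGC]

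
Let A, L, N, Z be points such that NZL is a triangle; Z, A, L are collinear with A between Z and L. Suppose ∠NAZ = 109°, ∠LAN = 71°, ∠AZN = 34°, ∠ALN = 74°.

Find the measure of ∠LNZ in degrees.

1. ∠LZN = 34°  [A on ray ZL]
2. ∠NLZ = 74°  [A on ray LZ]
3. ∠LNZ = 72°  [△NZL]

∠LNZ = 72°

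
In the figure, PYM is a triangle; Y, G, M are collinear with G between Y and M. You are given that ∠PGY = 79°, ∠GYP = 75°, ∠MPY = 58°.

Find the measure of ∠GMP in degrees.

1. ∠MYP = 75°  [G on ray YM]
2. ∠PMY = 47°  [△PYM]
3. ∠GMP = 47°  [G on ray MY]

∠GMP = 47°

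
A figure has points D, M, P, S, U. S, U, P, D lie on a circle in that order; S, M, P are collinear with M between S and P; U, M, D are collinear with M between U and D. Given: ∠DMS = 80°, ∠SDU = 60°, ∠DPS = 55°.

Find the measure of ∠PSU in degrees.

1. ∠PMU = 80°  [vertical angles at M]
2. ∠DUS = 55°  [same arc SD]
3. ∠SMU = 100°  [linear pair at M on SP]
4. ∠PSU = 25°  [△SMU]

∠PSU = 25°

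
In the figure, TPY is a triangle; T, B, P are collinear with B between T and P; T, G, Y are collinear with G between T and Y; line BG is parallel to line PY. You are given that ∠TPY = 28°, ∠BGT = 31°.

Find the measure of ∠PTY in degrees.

∠PTY = 121°

1. ∠GBT = 28°  [BG∥PY, corresponding at B]
2. ∠BTG = 121°  [△TBG]
3. ∠PTY = 121°  [B on TP, G on TY]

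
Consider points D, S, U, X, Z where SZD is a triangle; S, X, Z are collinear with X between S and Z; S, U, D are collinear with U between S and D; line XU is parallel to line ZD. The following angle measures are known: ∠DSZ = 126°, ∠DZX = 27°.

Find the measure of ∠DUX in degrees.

∠DUX = 153°

1. ∠DZS = 27°  [X on ray ZS]
2. ∠SDZ = 27°  [△SZD]
3. ∠SUX = 27°  [XU∥ZD, corresponding at U]
4. ∠DUX = 153°  [linear pair at U on SD]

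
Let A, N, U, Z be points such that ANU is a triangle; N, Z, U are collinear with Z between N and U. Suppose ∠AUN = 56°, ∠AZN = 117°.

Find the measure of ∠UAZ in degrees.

∠UAZ = 61°

1. ∠AUZ = 56°  [Z on ray UN]
2. ∠AZU = 63°  [linear pair at Z on NU]
3. ∠UAZ = 61°  [△AZU]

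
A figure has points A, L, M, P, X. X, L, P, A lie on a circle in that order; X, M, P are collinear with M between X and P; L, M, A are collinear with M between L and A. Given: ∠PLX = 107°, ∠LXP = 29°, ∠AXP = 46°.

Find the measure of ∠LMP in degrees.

1. ∠LPX = 44°  [△XLP]
2. ∠ALP = 46°  [same arc PA]
3. ∠LMP = 90°  [△LMP]

∠LMP = 90°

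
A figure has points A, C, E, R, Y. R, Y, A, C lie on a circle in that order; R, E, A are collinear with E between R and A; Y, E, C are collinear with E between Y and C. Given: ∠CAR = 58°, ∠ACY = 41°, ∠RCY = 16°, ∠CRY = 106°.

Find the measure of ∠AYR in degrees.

∠AYR = 123°

1. ∠ARY = 41°  [same arc YA]
2. ∠RAY = 16°  [same arc RY]
3. ∠AYR = 123°  [△RYA]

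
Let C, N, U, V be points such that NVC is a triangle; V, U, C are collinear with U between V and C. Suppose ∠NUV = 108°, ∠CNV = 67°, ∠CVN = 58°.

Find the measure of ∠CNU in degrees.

1. ∠CUN = 72°  [linear pair at U on VC]
2. ∠NCV = 55°  [△NVC]
3. ∠NCU = 55°  [U on ray CV]
4. ∠CNU = 53°  [△NUC]

∠CNU = 53°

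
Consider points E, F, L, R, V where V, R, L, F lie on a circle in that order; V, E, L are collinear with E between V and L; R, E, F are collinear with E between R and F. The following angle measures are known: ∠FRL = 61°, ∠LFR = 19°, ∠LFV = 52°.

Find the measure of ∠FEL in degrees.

1. ∠FVL = 61°  [same arc LF]
2. ∠FLV = 67°  [△VLF]
3. ∠FEL = 94°  [△LEF]

∠FEL = 94°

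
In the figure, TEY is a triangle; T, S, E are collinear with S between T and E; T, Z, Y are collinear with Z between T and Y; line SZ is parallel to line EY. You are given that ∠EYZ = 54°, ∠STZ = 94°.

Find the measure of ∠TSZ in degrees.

∠TSZ = 32°

1. ∠EYT = 54°  [Z on ray YT]
2. ∠ETY = 94°  [S on TE, Z on TY]
3. ∠TEY = 32°  [△TEY]
4. ∠TSZ = 32°  [SZ∥EY, corresponding at S]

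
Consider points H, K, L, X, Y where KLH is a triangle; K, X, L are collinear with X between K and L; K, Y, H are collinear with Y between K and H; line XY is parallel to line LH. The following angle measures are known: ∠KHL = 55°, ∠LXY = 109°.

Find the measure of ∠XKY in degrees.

∠XKY = 54°

1. ∠KYX = 55°  [XY∥LH, corresponding at Y]
2. ∠KXY = 71°  [linear pair at X on KL]
3. ∠XKY = 54°  [△KXY]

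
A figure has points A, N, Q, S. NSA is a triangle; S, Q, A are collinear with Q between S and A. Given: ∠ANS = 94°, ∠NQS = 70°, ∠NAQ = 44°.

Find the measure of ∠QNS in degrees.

1. ∠NAS = 44°  [Q on ray AS]
2. ∠ASN = 42°  [△NSA]
3. ∠NSQ = 42°  [Q on ray SA]
4. ∠QNS = 68°  [△NSQ]

∠QNS = 68°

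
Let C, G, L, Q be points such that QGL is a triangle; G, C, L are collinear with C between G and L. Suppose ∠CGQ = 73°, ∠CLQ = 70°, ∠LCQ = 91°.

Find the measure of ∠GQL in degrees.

1. ∠LGQ = 73°  [C on ray GL]
2. ∠GLQ = 70°  [C on ray LG]
3. ∠GQL = 37°  [△QGL]

∠GQL = 37°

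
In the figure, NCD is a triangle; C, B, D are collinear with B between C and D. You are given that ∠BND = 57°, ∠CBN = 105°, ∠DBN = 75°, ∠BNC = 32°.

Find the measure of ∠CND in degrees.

∠CND = 89°

1. ∠BDN = 48°  [△NBD]
2. ∠BCN = 43°  [△NCB]
3. ∠CDN = 48°  [B on ray DC]
4. ∠DCN = 43°  [B on ray CD]
5. ∠CND = 89°  [△NCD]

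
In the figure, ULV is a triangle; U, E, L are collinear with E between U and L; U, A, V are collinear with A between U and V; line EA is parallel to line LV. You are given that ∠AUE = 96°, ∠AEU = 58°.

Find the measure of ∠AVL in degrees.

1. ∠EAU = 26°  [△UEA]
2. ∠EAV = 154°  [linear pair at A on UV]
3. ∠AVL = 26°  [EA∥LV, co-interior at V–A]

∠AVL = 26°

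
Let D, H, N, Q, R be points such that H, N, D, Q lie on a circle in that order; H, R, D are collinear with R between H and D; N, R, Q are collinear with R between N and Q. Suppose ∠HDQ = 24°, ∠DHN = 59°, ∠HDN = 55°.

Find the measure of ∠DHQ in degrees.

∠DHQ = 42°

1. ∠DNH = 66°  [△HND]
2. ∠DQH = 114°  [cyclic HNDQ, opposite ∠N+∠Q]
3. ∠DHQ = 42°  [△HDQ]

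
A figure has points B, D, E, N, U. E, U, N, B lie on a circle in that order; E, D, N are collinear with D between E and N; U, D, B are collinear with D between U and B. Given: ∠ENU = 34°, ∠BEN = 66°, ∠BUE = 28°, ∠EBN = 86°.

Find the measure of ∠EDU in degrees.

1. ∠BUN = 66°  [same arc NB]
2. ∠NDU = 80°  [△UDN]
3. ∠EDU = 100°  [linear pair at D on EN]

∠EDU = 100°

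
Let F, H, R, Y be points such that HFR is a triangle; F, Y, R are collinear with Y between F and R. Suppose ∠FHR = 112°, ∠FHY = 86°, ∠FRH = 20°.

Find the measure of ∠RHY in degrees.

∠RHY = 26°

1. ∠HFR = 48°  [△HFR]
2. ∠HRY = 20°  [Y on ray RF]
3. ∠HFY = 48°  [Y on ray FR]
4. ∠FYH = 46°  [△HFY]
5. ∠HYR = 134°  [linear pair at Y on FR]
6. ∠RHY = 26°  [△HYR]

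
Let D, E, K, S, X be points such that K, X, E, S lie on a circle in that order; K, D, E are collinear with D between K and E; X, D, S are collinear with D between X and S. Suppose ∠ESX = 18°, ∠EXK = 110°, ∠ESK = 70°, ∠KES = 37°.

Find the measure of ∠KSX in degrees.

∠KSX = 52°

1. ∠EKX = 18°  [same arc XE]
2. ∠KEX = 52°  [△KXE]
3. ∠KSX = 52°  [same arc KX]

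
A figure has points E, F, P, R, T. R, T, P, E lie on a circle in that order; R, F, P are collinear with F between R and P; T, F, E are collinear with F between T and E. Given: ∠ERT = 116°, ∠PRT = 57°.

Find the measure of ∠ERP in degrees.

1. ∠EPT = 64°  [cyclic RTPE, opposite ∠R+∠P]
2. ∠PET = 57°  [same arc TP]
3. ∠ETP = 59°  [△TPE]
4. ∠ERP = 59°  [same arc PE]

∠ERP = 59°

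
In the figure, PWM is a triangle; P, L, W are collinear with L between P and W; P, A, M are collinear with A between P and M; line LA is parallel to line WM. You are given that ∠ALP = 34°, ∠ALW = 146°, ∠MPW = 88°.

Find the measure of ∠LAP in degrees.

1. ∠MWP = 34°  [LA∥WM, corresponding at L]
2. ∠PMW = 58°  [△PWM]
3. ∠LAP = 58°  [LA∥WM, corresponding at A]

∠LAP = 58°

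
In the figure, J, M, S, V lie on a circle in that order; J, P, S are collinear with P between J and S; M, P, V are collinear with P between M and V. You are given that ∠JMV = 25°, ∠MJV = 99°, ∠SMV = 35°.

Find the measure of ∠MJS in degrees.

∠MJS = 64°

1. ∠MSV = 81°  [cyclic JMSV, opposite ∠J+∠S]
2. ∠MVS = 64°  [△MSV]
3. ∠MJS = 64°  [same arc MS]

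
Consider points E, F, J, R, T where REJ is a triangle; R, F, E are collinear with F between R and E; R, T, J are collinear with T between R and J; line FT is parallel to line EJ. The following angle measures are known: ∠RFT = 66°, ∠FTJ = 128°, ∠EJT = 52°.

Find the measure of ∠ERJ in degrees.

1. ∠JER = 66°  [FT∥EJ, corresponding at F]
2. ∠EJR = 52°  [T on ray JR]
3. ∠ERJ = 62°  [△REJ]

∠ERJ = 62°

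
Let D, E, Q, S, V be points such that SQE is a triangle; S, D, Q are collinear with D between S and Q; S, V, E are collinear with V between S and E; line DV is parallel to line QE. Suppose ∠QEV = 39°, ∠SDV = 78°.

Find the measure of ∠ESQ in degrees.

∠ESQ = 63°

1. ∠QES = 39°  [V on ray ES]
2. ∠EQS = 78°  [DV∥QE, corresponding at D]
3. ∠ESQ = 63°  [△SQE]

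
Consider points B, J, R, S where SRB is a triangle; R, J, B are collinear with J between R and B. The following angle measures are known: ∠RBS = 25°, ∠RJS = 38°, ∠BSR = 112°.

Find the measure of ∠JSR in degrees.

1. ∠BRS = 43°  [△SRB]
2. ∠JRS = 43°  [J on ray RB]
3. ∠JSR = 99°  [△SRJ]

∠JSR = 99°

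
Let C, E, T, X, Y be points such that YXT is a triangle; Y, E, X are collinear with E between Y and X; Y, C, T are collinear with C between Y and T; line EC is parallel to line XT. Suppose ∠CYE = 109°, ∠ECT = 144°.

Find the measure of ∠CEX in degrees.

∠CEX = 145°

1. ∠ECY = 36°  [linear pair at C on YT]
2. ∠CEY = 35°  [△YEC]
3. ∠CEX = 145°  [linear pair at E on YX]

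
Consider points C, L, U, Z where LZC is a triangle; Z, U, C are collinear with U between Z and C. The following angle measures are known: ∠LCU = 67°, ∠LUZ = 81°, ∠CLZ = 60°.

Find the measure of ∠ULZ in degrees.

1. ∠LCZ = 67°  [U on ray CZ]
2. ∠CZL = 53°  [△LZC]
3. ∠LZU = 53°  [U on ray ZC]
4. ∠ULZ = 46°  [△LZU]

∠ULZ = 46°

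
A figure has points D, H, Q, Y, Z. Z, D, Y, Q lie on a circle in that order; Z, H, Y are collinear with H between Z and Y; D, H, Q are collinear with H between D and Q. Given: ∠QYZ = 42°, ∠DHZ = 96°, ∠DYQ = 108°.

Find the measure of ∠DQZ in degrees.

1. ∠QDZ = 42°  [same arc ZQ]
2. ∠DZQ = 72°  [cyclic ZDYQ, opposite ∠Z+∠Y]
3. ∠DQZ = 66°  [△ZDQ]

∠DQZ = 66°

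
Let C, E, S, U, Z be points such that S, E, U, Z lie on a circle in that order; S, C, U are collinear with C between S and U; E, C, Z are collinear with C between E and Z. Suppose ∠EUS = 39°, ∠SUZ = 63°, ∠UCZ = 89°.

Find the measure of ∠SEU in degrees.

∠SEU = 113°

1. ∠SEZ = 63°  [same arc SZ]
2. ∠ECS = 89°  [vertical angles at C]
3. ∠ESU = 28°  [△SCE]
4. ∠SEU = 113°  [△SEU]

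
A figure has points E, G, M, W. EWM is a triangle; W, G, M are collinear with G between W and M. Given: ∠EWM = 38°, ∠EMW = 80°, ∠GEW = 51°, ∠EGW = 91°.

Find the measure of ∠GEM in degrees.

∠GEM = 11°

1. ∠EMG = 80°  [G on ray MW]
2. ∠EGM = 89°  [linear pair at G on WM]
3. ∠GEM = 11°  [△EGM]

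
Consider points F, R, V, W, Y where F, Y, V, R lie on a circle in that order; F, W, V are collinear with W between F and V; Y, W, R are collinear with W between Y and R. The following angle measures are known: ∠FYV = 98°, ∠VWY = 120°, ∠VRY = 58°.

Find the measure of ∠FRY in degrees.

∠FRY = 24°

1. ∠VFY = 58°  [same arc YV]
2. ∠FVY = 24°  [△FYV]
3. ∠FRY = 24°  [same arc FY]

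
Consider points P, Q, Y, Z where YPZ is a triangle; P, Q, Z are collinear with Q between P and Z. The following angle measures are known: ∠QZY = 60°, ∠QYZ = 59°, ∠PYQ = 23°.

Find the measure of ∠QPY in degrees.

∠QPY = 38°

1. ∠YQZ = 61°  [△YQZ]
2. ∠PQY = 119°  [linear pair at Q on PZ]
3. ∠QPY = 38°  [△YPQ]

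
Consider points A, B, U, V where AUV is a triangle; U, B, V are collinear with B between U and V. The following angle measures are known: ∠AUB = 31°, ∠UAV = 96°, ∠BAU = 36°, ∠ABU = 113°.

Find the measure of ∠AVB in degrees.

1. ∠AUV = 31°  [B on ray UV]
2. ∠AVU = 53°  [△AUV]
3. ∠AVB = 53°  [B on ray VU]

∠AVB = 53°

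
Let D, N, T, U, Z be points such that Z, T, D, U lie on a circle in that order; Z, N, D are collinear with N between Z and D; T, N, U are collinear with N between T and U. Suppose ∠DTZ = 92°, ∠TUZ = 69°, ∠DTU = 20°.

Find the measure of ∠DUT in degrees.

1. ∠TDZ = 69°  [same arc ZT]
2. ∠DZT = 19°  [△ZTD]
3. ∠DUT = 19°  [same arc TD]

∠DUT = 19°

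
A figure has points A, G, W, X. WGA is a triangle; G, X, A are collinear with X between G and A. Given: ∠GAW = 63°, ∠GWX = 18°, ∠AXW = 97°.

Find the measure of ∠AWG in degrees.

1. ∠GXW = 83°  [linear pair at X on GA]
2. ∠WGX = 79°  [△WGX]
3. ∠AGW = 79°  [X on ray GA]
4. ∠AWG = 38°  [△WGA]

∠AWG = 38°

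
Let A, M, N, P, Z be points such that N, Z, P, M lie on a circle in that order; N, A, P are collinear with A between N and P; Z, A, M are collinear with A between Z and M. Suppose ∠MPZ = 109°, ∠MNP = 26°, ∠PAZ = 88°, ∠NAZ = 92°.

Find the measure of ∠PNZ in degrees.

1. ∠MZP = 26°  [same arc PM]
2. ∠PMZ = 45°  [△ZPM]
3. ∠PNZ = 45°  [same arc ZP]

∠PNZ = 45°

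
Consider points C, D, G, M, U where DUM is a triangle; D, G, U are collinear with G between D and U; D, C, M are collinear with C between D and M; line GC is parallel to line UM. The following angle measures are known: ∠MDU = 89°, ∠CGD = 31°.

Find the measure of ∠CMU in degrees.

1. ∠CDG = 89°  [G on DU, C on DM]
2. ∠DCG = 60°  [△DGC]
3. ∠GCM = 120°  [linear pair at C on DM]
4. ∠CMU = 60°  [GC∥UM, co-interior at M–C]

∠CMU = 60°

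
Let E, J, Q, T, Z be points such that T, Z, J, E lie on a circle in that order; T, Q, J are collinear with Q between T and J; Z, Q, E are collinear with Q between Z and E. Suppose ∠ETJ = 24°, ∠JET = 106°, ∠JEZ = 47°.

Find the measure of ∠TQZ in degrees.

1. ∠EJT = 50°  [△TJE]
2. ∠JTZ = 47°  [same arc ZJ]
3. ∠EZT = 50°  [same arc TE]
4. ∠TQZ = 83°  [△TQZ]

∠TQZ = 83°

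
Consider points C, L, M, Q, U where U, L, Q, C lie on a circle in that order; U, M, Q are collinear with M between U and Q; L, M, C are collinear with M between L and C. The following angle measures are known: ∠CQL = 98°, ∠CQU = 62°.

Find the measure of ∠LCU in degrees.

∠LCU = 36°

1. ∠CUL = 82°  [cyclic ULQC, opposite ∠U+∠Q]
2. ∠CLU = 62°  [same arc UC]
3. ∠LCU = 36°  [△ULC]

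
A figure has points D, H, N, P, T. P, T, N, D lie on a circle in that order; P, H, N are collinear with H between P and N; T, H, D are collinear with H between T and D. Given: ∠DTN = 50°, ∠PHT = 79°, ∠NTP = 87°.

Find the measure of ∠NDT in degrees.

∠NDT = 64°

1. ∠DPN = 50°  [same arc ND]
2. ∠DHN = 79°  [vertical angles at H]
3. ∠NDP = 93°  [cyclic PTND, opposite ∠T+∠D]
4. ∠DNP = 37°  [△PND]
5. ∠NDT = 64°  [△NHD]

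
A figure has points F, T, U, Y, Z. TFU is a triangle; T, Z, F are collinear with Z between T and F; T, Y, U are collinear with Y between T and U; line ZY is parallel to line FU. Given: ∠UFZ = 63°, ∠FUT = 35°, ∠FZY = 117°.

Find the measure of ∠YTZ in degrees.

∠YTZ = 82°

1. ∠TFU = 63°  [Z on ray FT]
2. ∠FTU = 82°  [△TFU]
3. ∠YTZ = 82°  [Z on TF, Y on TU]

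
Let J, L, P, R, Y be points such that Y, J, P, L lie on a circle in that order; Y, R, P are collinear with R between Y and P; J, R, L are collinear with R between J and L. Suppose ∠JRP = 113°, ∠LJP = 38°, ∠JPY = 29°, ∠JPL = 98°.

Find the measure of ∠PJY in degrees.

1. ∠JLP = 44°  [△JPL]
2. ∠JYP = 44°  [same arc JP]
3. ∠PJY = 107°  [△YJP]

∠PJY = 107°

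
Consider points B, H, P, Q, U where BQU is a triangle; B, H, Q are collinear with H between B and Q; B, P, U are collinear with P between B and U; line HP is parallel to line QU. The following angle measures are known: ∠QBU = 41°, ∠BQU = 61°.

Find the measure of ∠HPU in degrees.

∠HPU = 102°

1. ∠BUQ = 78°  [△BQU]
2. ∠BPH = 78°  [HP∥QU, corresponding at P]
3. ∠HPU = 102°  [linear pair at P on BU]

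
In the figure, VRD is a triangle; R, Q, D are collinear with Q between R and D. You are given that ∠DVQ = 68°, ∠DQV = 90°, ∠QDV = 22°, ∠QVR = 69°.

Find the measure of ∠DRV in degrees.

∠DRV = 21°

1. ∠RQV = 90°  [linear pair at Q on RD]
2. ∠QRV = 21°  [△VRQ]
3. ∠DRV = 21°  [Q on ray RD]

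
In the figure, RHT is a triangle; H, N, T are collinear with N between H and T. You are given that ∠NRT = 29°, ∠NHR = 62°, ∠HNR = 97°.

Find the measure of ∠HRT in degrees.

∠HRT = 50°

1. ∠RHT = 62°  [N on ray HT]
2. ∠RNT = 83°  [linear pair at N on HT]
3. ∠NTR = 68°  [△RNT]
4. ∠HTR = 68°  [N on ray TH]
5. ∠HRT = 50°  [△RHT]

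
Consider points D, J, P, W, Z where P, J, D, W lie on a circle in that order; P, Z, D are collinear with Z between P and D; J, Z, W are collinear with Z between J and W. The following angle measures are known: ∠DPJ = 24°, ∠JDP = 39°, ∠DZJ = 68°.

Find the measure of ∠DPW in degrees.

1. ∠JWP = 39°  [same arc PJ]
2. ∠PZW = 68°  [vertical angles at Z]
3. ∠DPW = 73°  [△PZW]

∠DPW = 73°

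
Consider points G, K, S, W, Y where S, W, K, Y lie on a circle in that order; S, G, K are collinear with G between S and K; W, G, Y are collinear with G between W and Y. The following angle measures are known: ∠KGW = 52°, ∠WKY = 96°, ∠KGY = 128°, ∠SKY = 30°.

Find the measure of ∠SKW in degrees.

∠SKW = 66°

1. ∠WSY = 84°  [cyclic SWKY, opposite ∠S+∠K]
2. ∠SWY = 30°  [same arc SY]
3. ∠SYW = 66°  [△SWY]
4. ∠SKW = 66°  [same arc SW]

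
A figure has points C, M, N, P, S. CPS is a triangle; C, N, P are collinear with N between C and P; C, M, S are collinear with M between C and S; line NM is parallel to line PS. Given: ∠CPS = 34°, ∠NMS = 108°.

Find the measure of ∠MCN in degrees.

∠MCN = 74°

1. ∠CNM = 34°  [NM∥PS, corresponding at N]
2. ∠CMN = 72°  [linear pair at M on CS]
3. ∠MCN = 74°  [△CNM]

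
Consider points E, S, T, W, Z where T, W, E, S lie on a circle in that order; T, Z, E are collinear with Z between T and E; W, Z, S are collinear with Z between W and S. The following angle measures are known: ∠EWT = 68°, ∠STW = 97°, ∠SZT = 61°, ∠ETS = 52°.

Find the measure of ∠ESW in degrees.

1. ∠SEW = 83°  [cyclic TWES, opposite ∠T+∠E]
2. ∠EWS = 52°  [same arc ES]
3. ∠ESW = 45°  [△WES]

∠ESW = 45°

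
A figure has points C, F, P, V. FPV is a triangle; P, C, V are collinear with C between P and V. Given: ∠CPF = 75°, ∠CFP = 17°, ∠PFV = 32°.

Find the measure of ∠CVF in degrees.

1. ∠FPV = 75°  [C on ray PV]
2. ∠FVP = 73°  [△FPV]
3. ∠CVF = 73°  [C on ray VP]

∠CVF = 73°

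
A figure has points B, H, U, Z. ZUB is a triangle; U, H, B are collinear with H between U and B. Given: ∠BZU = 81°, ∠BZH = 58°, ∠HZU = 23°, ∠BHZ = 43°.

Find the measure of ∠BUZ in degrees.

1. ∠HBZ = 79°  [△ZHB]
2. ∠UBZ = 79°  [H on ray BU]
3. ∠BUZ = 20°  [△ZUB]

∠BUZ = 20°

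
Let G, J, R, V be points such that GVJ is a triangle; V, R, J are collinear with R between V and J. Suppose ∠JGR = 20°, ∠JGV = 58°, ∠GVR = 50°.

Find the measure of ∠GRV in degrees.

1. ∠GVJ = 50°  [R on ray VJ]
2. ∠GJV = 72°  [△GVJ]
3. ∠GJR = 72°  [R on ray JV]
4. ∠GRJ = 88°  [△GRJ]
5. ∠GRV = 92°  [linear pair at R on VJ]

∠GRV = 92°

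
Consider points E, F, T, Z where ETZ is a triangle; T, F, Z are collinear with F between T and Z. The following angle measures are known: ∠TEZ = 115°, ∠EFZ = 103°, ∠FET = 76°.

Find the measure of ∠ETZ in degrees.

1. ∠EFT = 77°  [linear pair at F on TZ]
2. ∠ETF = 27°  [△ETF]
3. ∠ETZ = 27°  [F on ray TZ]

∠ETZ = 27°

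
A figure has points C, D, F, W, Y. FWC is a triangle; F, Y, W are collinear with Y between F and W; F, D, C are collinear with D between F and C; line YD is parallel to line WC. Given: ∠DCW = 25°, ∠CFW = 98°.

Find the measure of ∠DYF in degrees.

∠DYF = 57°

1. ∠FCW = 25°  [D on ray CF]
2. ∠CWF = 57°  [△FWC]
3. ∠DYF = 57°  [YD∥WC, corresponding at Y]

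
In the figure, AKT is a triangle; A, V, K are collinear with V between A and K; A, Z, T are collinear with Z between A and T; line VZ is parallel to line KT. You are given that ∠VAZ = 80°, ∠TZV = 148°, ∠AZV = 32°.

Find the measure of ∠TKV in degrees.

∠TKV = 68°

1. ∠AVZ = 68°  [△AVZ]
2. ∠KVZ = 112°  [linear pair at V on AK]
3. ∠TKV = 68°  [VZ∥KT, co-interior at K–V]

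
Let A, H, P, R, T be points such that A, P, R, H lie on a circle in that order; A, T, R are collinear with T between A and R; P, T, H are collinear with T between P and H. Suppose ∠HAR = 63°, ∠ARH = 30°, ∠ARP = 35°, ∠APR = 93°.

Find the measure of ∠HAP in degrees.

1. ∠APH = 30°  [same arc AH]
2. ∠AHP = 35°  [same arc AP]
3. ∠HAP = 115°  [△APH]

∠HAP = 115°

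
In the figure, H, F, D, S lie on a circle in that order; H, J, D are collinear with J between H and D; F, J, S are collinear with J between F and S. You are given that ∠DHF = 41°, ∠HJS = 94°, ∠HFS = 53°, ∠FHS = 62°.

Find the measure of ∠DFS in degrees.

∠DFS = 21°

1. ∠DSF = 41°  [same arc FD]
2. ∠FDS = 118°  [cyclic HFDS, opposite ∠H+∠D]
3. ∠DFS = 21°  [△FDS]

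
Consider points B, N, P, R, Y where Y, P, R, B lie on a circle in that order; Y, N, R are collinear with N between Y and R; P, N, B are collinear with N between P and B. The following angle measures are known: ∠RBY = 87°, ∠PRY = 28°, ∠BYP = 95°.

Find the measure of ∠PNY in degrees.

1. ∠RPY = 93°  [cyclic YPRB, opposite ∠P+∠B]
2. ∠PBY = 28°  [same arc YP]
3. ∠PYR = 59°  [△YPR]
4. ∠BPY = 57°  [△YPB]
5. ∠PNY = 64°  [△YNP]

∠PNY = 64°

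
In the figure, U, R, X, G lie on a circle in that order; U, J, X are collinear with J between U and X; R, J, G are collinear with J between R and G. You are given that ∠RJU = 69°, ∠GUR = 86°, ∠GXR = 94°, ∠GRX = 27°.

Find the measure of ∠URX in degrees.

∠URX = 79°

1. ∠RJX = 111°  [linear pair at J on UX]
2. ∠RGX = 59°  [△RXG]
3. ∠RXU = 42°  [△RJX]
4. ∠RUX = 59°  [same arc RX]
5. ∠URX = 79°  [△URX]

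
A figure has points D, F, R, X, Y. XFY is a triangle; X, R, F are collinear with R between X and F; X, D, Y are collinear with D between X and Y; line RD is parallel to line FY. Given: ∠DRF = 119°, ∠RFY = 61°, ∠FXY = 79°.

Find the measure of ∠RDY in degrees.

1. ∠DRX = 61°  [linear pair at R on XF]
2. ∠DXR = 79°  [R on XF, D on XY]
3. ∠RDX = 40°  [△XRD]
4. ∠RDY = 140°  [linear pair at D on XY]

∠RDY = 140°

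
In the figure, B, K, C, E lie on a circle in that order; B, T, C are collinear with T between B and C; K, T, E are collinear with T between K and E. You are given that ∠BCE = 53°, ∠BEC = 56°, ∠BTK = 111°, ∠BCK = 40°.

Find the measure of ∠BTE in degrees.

∠BTE = 69°

1. ∠CBE = 71°  [△BCE]
2. ∠BEK = 40°  [same arc BK]
3. ∠BTE = 69°  [△BTE]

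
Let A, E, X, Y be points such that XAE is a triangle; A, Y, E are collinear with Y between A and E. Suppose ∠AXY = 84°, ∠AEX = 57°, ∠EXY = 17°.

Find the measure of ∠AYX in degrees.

∠AYX = 74°

1. ∠XEY = 57°  [Y on ray EA]
2. ∠EYX = 106°  [△XYE]
3. ∠AYX = 74°  [linear pair at Y on AE]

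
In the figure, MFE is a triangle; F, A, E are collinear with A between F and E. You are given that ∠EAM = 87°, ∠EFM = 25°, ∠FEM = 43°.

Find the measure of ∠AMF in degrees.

1. ∠FAM = 93°  [linear pair at A on FE]
2. ∠AFM = 25°  [A on ray FE]
3. ∠AMF = 62°  [△MFA]

∠AMF = 62°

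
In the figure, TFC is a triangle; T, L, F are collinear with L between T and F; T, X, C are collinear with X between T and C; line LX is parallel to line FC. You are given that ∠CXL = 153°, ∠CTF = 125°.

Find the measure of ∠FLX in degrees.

∠FLX = 152°

1. ∠LXT = 27°  [linear pair at X on TC]
2. ∠LTX = 125°  [L on TF, X on TC]
3. ∠TLX = 28°  [△TLX]
4. ∠FLX = 152°  [linear pair at L on TF]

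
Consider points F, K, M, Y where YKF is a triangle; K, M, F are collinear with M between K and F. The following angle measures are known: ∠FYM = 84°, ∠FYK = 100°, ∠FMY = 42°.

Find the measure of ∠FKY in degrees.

∠FKY = 26°

1. ∠MFY = 54°  [△YMF]
2. ∠KFY = 54°  [M on ray FK]
3. ∠FKY = 26°  [△YKF]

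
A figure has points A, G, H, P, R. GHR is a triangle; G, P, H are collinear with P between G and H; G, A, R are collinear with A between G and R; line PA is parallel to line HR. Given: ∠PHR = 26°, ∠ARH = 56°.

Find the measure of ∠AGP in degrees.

∠AGP = 98°

1. ∠GHR = 26°  [P on ray HG]
2. ∠GRH = 56°  [A on ray RG]
3. ∠HGR = 98°  [△GHR]
4. ∠AGP = 98°  [P on GH, A on GR]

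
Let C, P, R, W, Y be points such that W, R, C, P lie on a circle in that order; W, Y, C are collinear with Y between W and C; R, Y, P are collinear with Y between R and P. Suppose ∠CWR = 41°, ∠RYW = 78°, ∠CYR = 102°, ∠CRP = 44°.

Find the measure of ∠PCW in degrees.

1. ∠CPR = 41°  [same arc RC]
2. ∠CYP = 78°  [vertical angles at Y]
3. ∠PCW = 61°  [△CYP]

∠PCW = 61°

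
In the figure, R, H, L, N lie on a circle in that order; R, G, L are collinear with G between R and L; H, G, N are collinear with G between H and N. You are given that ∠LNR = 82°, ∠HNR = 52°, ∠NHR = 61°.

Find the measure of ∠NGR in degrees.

∠NGR = 91°

1. ∠NLR = 61°  [same arc RN]
2. ∠LRN = 37°  [△RLN]
3. ∠NGR = 91°  [△RGN]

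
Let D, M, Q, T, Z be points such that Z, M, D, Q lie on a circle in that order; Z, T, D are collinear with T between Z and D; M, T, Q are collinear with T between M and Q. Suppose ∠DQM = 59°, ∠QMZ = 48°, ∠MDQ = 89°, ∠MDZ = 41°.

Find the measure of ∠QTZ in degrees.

∠QTZ = 107°

1. ∠DMQ = 32°  [△MDQ]
2. ∠MQZ = 41°  [same arc ZM]
3. ∠DZQ = 32°  [same arc DQ]
4. ∠QTZ = 107°  [△ZTQ]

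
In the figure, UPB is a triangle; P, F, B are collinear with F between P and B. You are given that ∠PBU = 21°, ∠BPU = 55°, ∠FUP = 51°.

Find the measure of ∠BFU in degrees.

1. ∠FPU = 55°  [F on ray PB]
2. ∠PFU = 74°  [△UPF]
3. ∠BFU = 106°  [linear pair at F on PB]

∠BFU = 106°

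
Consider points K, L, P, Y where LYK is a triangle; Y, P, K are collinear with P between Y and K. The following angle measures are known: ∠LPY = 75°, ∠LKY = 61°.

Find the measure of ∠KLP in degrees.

1. ∠KPL = 105°  [linear pair at P on YK]
2. ∠LKP = 61°  [P on ray KY]
3. ∠KLP = 14°  [△LPK]

∠KLP = 14°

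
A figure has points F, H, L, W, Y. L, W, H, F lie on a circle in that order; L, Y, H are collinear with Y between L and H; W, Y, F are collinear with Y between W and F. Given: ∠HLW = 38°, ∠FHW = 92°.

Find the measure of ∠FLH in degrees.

∠FLH = 50°

1. ∠HFW = 38°  [same arc WH]
2. ∠FWH = 50°  [△WHF]
3. ∠FLH = 50°  [same arc HF]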